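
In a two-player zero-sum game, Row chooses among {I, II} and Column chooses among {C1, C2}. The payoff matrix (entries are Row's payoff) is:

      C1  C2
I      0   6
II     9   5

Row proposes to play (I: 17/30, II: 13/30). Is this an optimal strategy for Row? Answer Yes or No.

No

Against C1 this mix gives (17/30)·0 + (13/30)·9 = 39/10.
Against C2 this mix gives (17/30)·6 + (13/30)·5 = 167/30.
Column will play C1, holding Row to 39/10. Shifting weight toward the row that does better against C1 would raise this floor (the equalizing mix achieves 27/5 against both C1 and C2), so the proposed strategy is not optimal.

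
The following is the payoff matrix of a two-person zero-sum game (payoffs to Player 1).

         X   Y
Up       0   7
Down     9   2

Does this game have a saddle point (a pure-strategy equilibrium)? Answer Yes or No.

Row minima: Up → 0, Down → 2; maximin = 2.
Column maxima: X → 9, Y → 7; minimax = 7.
2 ≠ 7, so no pure-strategy equilibrium exists.

No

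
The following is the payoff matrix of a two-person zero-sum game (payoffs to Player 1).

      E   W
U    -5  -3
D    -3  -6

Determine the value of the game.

-21/5

Row minima: U → -5, D → -6; maximin = -5.
Column maxima: E → -3, W → -3; minimax = -3.
-5 ≠ -3, so there is no saddle point; optimal play is mixed.
Let Player 1 play U with probability p. Expected payoff against E: (-5)p + (-3)(1−p) = −2p − 3; against W: (-3)p + (-6)(1−p) = 3p − 6.
Setting these equal: −2p − 3 = 3p − 6 ⇒ −5p = -3 ⇒ p = 3/5, and the value is (-2)·(3/5) − 3 = -21/5.
For Player 2: with q = P(E), equating U's and D's payoffs gives −2q − 3 = 3q − 6 ⇒ q = 3/5.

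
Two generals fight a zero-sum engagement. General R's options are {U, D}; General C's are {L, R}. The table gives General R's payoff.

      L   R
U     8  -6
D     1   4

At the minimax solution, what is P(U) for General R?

3/17

Row minima: U → -6, D → 1; maximin = 1.
Column maxima: L → 8, R → 4; minimax = 4.
1 ≠ 4, so there is no saddle point; optimal play is mixed.
Let General R play U with probability p. Expected payoff against L: 8p + 1(1−p) = 7p + 1; against R: (-6)p + 4(1−p) = −10p + 4.
Setting these equal: 7p + 1 = −10p + 4 ⇒ 17p = 3 ⇒ p = 3/17, and the value is (7)·(3/17) + 1 = 38/17.
For General C: with q = P(L), equating U's and D's payoffs gives 14q − 6 = −3q + 4 ⇒ q = 10/17.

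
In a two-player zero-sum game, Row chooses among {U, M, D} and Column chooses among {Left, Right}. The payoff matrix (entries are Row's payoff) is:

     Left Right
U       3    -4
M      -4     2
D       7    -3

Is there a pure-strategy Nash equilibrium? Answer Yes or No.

Row minima: U → -4, M → -4, D → -3; maximin = -3.
Column maxima: Left → 7, Right → 2; minimax = 2.
-3 ≠ 2, so no pure-strategy equilibrium exists.

No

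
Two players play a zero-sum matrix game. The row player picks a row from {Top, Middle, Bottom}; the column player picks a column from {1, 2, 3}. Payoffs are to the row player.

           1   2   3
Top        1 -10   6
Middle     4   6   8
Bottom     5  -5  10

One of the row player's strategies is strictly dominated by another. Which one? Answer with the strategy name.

Middle gives a strictly higher payoff than Top against every column: 4 > 1, 6 > -10, 8 > 6.
So Top is strictly dominated and the row player never plays it.

Top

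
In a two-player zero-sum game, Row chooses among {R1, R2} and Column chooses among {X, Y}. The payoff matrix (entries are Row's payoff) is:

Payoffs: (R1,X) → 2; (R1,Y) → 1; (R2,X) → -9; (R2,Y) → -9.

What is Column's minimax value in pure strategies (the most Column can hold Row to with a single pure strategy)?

1

Column maxima: X → 2, Y → 1.
The smallest of these is 1.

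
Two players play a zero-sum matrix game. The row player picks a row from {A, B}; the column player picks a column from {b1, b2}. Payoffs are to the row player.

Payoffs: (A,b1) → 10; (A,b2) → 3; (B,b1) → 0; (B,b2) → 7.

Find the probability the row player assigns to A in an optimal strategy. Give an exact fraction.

Row minima: A → 3, B → 0; maximin = 3.
Column maxima: b1 → 10, b2 → 7; minimax = 7.
3 ≠ 7, so there is no saddle point; optimal play is mixed.
Let the row player play A with probability p. Expected payoff against b1: 10p + 0(1−p) = 10p; against b2: 3p + 7(1−p) = −4p + 7.
Setting these equal: 10p = −4p + 7 ⇒ 14p = 7 ⇒ p = 1/2, and the value is (10)·(1/2) = 5.
For the column player: with q = P(b1), equating A's and B's payoffs gives 7q + 3 = −7q + 7 ⇒ q = 2/7.

1/2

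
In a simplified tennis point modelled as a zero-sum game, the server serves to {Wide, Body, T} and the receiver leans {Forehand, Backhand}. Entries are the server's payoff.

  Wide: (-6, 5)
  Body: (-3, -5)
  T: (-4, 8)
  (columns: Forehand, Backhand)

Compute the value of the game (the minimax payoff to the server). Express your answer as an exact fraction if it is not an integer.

-22/7

Row minima: Wide → -6, Body → -5, T → -4; maximin = -4.
Column maxima: Forehand → -3, Backhand → 8; minimax = -3.
-4 ≠ -3, so there is no saddle point; optimal play is mixed.
Wide is strictly dominated by T, so the server never plays it.
On the remaining 2×2 (Body, T vs Forehand, Backhand):
Let the server play Body with probability p. Expected payoff against Forehand: (-3)p + (-4)(1−p) = p − 4; against Backhand: (-5)p + 8(1−p) = −13p + 8.
Setting these equal: p − 4 = −13p + 8 ⇒ 14p = 12 ⇒ p = 6/7, and the value is (1)·(6/7) − 4 = -22/7.
For the receiver: with q = P(Forehand), equating Body's and T's payoffs gives 2q − 5 = −12q + 8 ⇒ q = 13/14.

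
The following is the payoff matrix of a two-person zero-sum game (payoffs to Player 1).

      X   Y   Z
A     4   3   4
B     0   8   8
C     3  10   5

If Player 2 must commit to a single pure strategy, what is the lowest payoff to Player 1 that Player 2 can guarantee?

Column maxima: X → 4, Y → 10, Z → 8.
The smallest of these is 4.

4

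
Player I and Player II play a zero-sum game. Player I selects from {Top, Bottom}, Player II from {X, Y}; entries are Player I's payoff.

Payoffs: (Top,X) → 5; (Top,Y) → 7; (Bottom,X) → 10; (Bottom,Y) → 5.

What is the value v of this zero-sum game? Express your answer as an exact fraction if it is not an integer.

Row minima: Top → 5, Bottom → 5; maximin = 5.
Column maxima: X → 10, Y → 7; minimax = 7.
5 ≠ 7, so there is no saddle point; optimal play is mixed.
Let Player I play Top with probability p. Expected payoff against X: 5p + 10(1−p) = −5p + 10; against Y: 7p + 5(1−p) = 2p + 5.
Setting these equal: −5p + 10 = 2p + 5 ⇒ −7p = -5 ⇒ p = 5/7, and the value is (-5)·(5/7) + 10 = 45/7.
For Player II: with q = P(X), equating Top's and Bottom's payoffs gives −2q + 7 = 5q + 5 ⇒ q = 2/7.

45/7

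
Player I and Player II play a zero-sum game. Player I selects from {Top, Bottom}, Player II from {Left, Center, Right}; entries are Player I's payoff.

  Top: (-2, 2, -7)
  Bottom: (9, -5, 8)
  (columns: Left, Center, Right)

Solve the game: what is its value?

Row minima: Top → -7, Bottom → -5; maximin = -5.
Column maxima: Left → 9, Center → 2, Right → 8; minimax = 2.
-5 ≠ 2, so there is no saddle point; optimal play is mixed.
Left is strictly dominated by Right (it gives Player I strictly more in every row), so Player II never plays it.
On the remaining 2×2 (Top, Bottom vs Center, Right):
Let Player I play Top with probability p. Expected payoff against Center: 2p + (-5)(1−p) = 7p − 5; against Right: (-7)p + 8(1−p) = −15p + 8.
Setting these equal: 7p − 5 = −15p + 8 ⇒ 22p = 13 ⇒ p = 13/22, and the value is (7)·(13/22) − 5 = -19/22.
For Player II: with q = P(Center), equating Top's and Bottom's payoffs gives 9q − 7 = −13q + 8 ⇒ q = 15/22.

-19/22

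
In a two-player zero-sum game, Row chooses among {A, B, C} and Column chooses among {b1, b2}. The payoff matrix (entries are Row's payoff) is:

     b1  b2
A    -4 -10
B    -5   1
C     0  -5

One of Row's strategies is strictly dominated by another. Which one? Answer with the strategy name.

C gives a strictly higher payoff than A against every column: 0 > -4, -5 > -10.
So A is strictly dominated and Row never plays it.

A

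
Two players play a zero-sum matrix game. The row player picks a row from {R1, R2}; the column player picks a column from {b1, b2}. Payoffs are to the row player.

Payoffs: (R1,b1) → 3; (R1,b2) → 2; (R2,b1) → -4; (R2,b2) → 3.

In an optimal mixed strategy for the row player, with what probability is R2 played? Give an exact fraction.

Row minima: R1 → 2, R2 → -4; maximin = 2.
Column maxima: b1 → 3, b2 → 3; minimax = 3.
2 ≠ 3, so there is no saddle point; optimal play is mixed.
Let the row player play R1 with probability p. Expected payoff against b1: 3p + (-4)(1−p) = 7p − 4; against b2: 2p + 3(1−p) = −p + 3.
Setting these equal: 7p − 4 = −p + 3 ⇒ 8p = 7 ⇒ p = 7/8, and the value is (7)·(7/8) − 4 = 17/8.
For the column player: with q = P(b1), equating R1's and R2's payoffs gives q + 2 = −7q + 3 ⇒ q = 1/8.

1/8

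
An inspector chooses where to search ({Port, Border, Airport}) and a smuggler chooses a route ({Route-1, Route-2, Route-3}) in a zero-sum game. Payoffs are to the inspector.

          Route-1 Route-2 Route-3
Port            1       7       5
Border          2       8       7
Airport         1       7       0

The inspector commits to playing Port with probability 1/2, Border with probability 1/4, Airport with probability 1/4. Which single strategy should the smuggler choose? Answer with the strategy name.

If the smuggler plays Route-1, the inspector's expected payoff is (1/2)·1 + (1/4)·2 + (1/4)·1 = 5/4.
If the smuggler plays Route-2, the inspector's expected payoff is (1/2)·7 + (1/4)·8 + (1/4)·7 = 29/4.
If the smuggler plays Route-3, the inspector's expected payoff is (1/2)·5 + (1/4)·7 + (1/4)·0 = 17/4.
The smuggler minimizes the inspector's payoff; the smallest is 5/4, so the best response is Route-1.

Route-1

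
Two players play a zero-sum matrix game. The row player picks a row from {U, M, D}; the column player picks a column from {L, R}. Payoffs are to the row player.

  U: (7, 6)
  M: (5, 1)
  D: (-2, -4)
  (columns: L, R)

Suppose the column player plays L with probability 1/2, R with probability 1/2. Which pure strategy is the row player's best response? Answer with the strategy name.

U

Expected payoff of U: (1/2)·7 + (1/2)·6 = 13/2.
Expected payoff of M: (1/2)·5 + (1/2)·1 = 3.
Expected payoff of D: (1/2)·(-2) + (1/2)·(-4) = -3.
The largest is 13/2, so the row player's best response is U.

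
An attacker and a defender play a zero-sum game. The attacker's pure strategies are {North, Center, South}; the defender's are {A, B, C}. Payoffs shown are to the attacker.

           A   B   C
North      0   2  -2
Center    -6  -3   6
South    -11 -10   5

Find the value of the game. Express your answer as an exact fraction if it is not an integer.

Row minima: North → -2, Center → -6, South → -11; maximin = -2.
Column maxima: A → 0, B → 2, C → 6; minimax = 0.
-2 ≠ 0, so there is no saddle point; optimal play is mixed.
South is strictly dominated by Center, so the attacker never plays it.
B is strictly dominated by A (it gives the attacker strictly more in every row), so the defender never plays it.
On the remaining 2×2 (North, Center vs A, C):
Let the attacker play North with probability p. Expected payoff against A: 0p + (-6)(1−p) = 6p − 6; against C: (-2)p + 6(1−p) = −8p + 6.
Setting these equal: 6p − 6 = −8p + 6 ⇒ 14p = 12 ⇒ p = 6/7, and the value is (6)·(6/7) − 6 = -6/7.
For the defender: with q = P(A), equating North's and Center's payoffs gives 2q − 2 = −12q + 6 ⇒ q = 4/7.

-6/7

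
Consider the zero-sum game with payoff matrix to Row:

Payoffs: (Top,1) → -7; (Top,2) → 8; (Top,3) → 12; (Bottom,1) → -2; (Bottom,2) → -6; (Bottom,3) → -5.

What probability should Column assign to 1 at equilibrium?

14/19

Row minima: Top → -7, Bottom → -6; maximin = -6.
Column maxima: 1 → -2, 2 → 8, 3 → 12; minimax = -2.
-6 ≠ -2, so there is no saddle point; optimal play is mixed.
3 is strictly dominated by 2 (it gives Row strictly more in every row), so Column never plays it.
On the remaining 2×2 (Top, Bottom vs 1, 2):
Let Row play Top with probability p. Expected payoff against 1: (-7)p + (-2)(1−p) = −5p − 2; against 2: 8p + (-6)(1−p) = 14p − 6.
Setting these equal: −5p − 2 = 14p − 6 ⇒ −19p = -4 ⇒ p = 4/19, and the value is (-5)·(4/19) − 2 = -58/19.
For Column: with q = P(1), equating Top's and Bottom's payoffs gives −15q + 8 = 4q − 6 ⇒ q = 14/19.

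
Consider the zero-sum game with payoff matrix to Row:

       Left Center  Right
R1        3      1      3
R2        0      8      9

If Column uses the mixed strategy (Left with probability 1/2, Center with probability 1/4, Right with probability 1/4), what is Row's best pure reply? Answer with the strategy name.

R2

Expected payoff of R1: (1/2)·3 + (1/4)·1 + (1/4)·3 = 5/2.
Expected payoff of R2: (1/2)·0 + (1/4)·8 + (1/4)·9 = 17/4.
The largest is 17/4, so Row's best response is R2.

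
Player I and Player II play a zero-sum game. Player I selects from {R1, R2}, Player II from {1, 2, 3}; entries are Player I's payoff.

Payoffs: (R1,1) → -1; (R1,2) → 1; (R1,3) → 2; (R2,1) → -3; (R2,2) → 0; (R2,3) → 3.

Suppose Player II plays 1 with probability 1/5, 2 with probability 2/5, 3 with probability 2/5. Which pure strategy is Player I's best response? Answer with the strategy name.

R1

Expected payoff of R1: (1/5)·(-1) + (2/5)·1 + (2/5)·2 = 1.
Expected payoff of R2: (1/5)·(-3) + (2/5)·0 + (2/5)·3 = 3/5.
The largest is 1, so Player I's best response is R1.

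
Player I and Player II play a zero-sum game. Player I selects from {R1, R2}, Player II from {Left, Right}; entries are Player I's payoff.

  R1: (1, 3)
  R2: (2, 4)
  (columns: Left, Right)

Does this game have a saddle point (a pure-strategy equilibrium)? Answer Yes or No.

Row minima: R1 → 1, R2 → 2; maximin = 2.
Column maxima: Left → 2, Right → 4; minimax = 2.
maximin = minimax = 2, so a saddle point exists.

Yes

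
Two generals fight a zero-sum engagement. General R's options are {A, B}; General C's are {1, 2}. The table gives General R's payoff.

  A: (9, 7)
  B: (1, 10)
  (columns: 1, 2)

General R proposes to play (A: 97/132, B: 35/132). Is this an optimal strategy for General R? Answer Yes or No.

No

Against 1 this mix gives (97/132)·9 + (35/132)·1 = 227/33.
Against 2 this mix gives (97/132)·7 + (35/132)·10 = 343/44.
General C will play 1, holding General R to 227/33. Shifting weight toward the row that does better against 1 would raise this floor (the equalizing mix achieves 83/11 against both 1 and 2), so the proposed strategy is not optimal.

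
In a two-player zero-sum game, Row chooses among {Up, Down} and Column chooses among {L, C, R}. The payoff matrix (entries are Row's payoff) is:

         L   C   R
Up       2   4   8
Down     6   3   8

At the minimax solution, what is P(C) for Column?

Row minima: Up → 2, Down → 3; maximin = 3.
Column maxima: L → 6, C → 4, R → 8; minimax = 4.
3 ≠ 4, so there is no saddle point; optimal play is mixed.
R is strictly dominated by L (it gives Row strictly more in every row), so Column never plays it.
On the remaining 2×2 (Up, Down vs L, C):
Let Row play Up with probability p. Expected payoff against L: 2p + 6(1−p) = −4p + 6; against C: 4p + 3(1−p) = p + 3.
Setting these equal: −4p + 6 = p + 3 ⇒ −5p = -3 ⇒ p = 3/5, and the value is (-4)·(3/5) + 6 = 18/5.
For Column: with q = P(L), equating Up's and Down's payoffs gives −2q + 4 = 3q + 3 ⇒ q = 1/5.

4/5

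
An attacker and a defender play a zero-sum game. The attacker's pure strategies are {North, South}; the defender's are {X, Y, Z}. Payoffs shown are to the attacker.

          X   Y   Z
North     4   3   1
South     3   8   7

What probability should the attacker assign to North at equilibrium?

Row minima: North → 1, South → 3; maximin = 3.
Column maxima: X → 4, Y → 8, Z → 7; minimax = 4.
3 ≠ 4, so there is no saddle point; optimal play is mixed.
Y is strictly dominated by Z (it gives the attacker strictly more in every row), so the defender never plays it.
On the remaining 2×2 (North, South vs X, Z):
Let the attacker play North with probability p. Expected payoff against X: 4p + 3(1−p) = p + 3; against Z: 1p + 7(1−p) = −6p + 7.
Setting these equal: p + 3 = −6p + 7 ⇒ 7p = 4 ⇒ p = 4/7, and the value is (1)·(4/7) + 3 = 25/7.
For the defender: with q = P(X), equating North's and South's payoffs gives 3q + 1 = −4q + 7 ⇒ q = 6/7.

4/7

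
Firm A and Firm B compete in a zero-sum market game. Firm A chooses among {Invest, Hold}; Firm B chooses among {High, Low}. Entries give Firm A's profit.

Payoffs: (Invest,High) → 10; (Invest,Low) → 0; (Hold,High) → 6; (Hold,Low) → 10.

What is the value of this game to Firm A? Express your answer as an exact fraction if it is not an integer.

Row minima: Invest → 0, Hold → 6; maximin = 6.
Column maxima: High → 10, Low → 10; minimax = 10.
6 ≠ 10, so there is no saddle point; optimal play is mixed.
Let Firm A play Invest with probability p. Expected payoff against High: 10p + 6(1−p) = 4p + 6; against Low: 0p + 10(1−p) = −10p + 10.
Setting these equal: 4p + 6 = −10p + 10 ⇒ 14p = 4 ⇒ p = 2/7, and the value is (4)·(2/7) + 6 = 50/7.
For Firm B: with q = P(High), equating Invest's and Hold's payoffs gives 10q = −4q + 10 ⇒ q = 5/7.

50/7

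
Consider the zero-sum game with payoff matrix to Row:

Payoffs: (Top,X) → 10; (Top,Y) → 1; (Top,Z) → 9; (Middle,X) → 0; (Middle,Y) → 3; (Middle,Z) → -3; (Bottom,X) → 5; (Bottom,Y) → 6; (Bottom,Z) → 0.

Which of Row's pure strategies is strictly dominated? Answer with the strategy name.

Middle

Bottom gives a strictly higher payoff than Middle against every column: 5 > 0, 6 > 3, 0 > -3.
So Middle is strictly dominated and Row never plays it.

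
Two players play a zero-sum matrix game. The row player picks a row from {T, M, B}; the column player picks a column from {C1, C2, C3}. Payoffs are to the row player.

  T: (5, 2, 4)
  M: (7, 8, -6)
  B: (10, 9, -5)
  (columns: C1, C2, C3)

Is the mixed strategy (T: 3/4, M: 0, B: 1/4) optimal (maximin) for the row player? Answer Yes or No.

Against C1 this mix gives (3/4)·5 + (1/4)·10 = 25/4.
Against C2 this mix gives (3/4)·2 + (1/4)·9 = 15/4.
Against C3 this mix gives (3/4)·4 + (1/4)·(-5) = 7/4.
The column player will play C3, holding the row player to 7/4. Shifting weight toward the row that does better against C3 would raise this floor (the equalizing mix achieves 23/8 against both C3 and C2), so the proposed strategy is not optimal.

No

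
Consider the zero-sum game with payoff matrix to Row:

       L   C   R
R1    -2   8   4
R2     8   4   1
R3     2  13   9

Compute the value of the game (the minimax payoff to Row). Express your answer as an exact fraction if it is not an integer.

Row minima: R1 → -2, R2 → 1, R3 → 2; maximin = 2.
Column maxima: L → 8, C → 13, R → 9; minimax = 8.
2 ≠ 8, so there is no saddle point; optimal play is mixed.
R1 is strictly dominated by R3, so Row never plays it.
C is strictly dominated by R (it gives Row strictly more in every row), so Column never plays it.
On the remaining 2×2 (R2, R3 vs L, R):
Let Row play R2 with probability p. Expected payoff against L: 8p + 2(1−p) = 6p + 2; against R: 1p + 9(1−p) = −8p + 9.
Setting these equal: 6p + 2 = −8p + 9 ⇒ 14p = 7 ⇒ p = 1/2, and the value is (6)·(1/2) + 2 = 5.
For Column: with q = P(L), equating R2's and R3's payoffs gives 7q + 1 = −7q + 9 ⇒ q = 4/7.

5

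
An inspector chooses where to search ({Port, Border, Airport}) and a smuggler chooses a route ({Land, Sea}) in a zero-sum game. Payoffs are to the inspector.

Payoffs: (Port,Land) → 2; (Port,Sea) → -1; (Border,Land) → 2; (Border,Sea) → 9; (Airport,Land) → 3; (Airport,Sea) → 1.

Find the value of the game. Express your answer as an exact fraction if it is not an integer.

25/9

Row minima: Port → -1, Border → 2, Airport → 1; maximin = 2.
Column maxima: Land → 3, Sea → 9; minimax = 3.
2 ≠ 3, so there is no saddle point; optimal play is mixed.
Port is strictly dominated by Airport, so the inspector never plays it.
On the remaining 2×2 (Border, Airport vs Land, Sea):
Let the inspector play Border with probability p. Expected payoff against Land: 2p + 3(1−p) = −p + 3; against Sea: 9p + 1(1−p) = 8p + 1.
Setting these equal: −p + 3 = 8p + 1 ⇒ −9p = -2 ⇒ p = 2/9, and the value is (-1)·(2/9) + 3 = 25/9.
For the smuggler: with q = P(Land), equating Border's and Airport's payoffs gives −7q + 9 = 2q + 1 ⇒ q = 8/9.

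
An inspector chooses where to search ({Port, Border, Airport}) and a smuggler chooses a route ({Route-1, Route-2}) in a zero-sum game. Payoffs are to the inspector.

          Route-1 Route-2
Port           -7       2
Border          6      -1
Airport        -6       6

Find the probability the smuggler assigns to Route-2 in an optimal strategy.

Row minima: Port → -7, Border → -1, Airport → -6; maximin = -1.
Column maxima: Route-1 → 6, Route-2 → 6; minimax = 6.
-1 ≠ 6, so there is no saddle point; optimal play is mixed.
Port is strictly dominated by Airport, so the inspector never plays it.
On the remaining 2×2 (Border, Airport vs Route-1, Route-2):
Let the inspector play Border with probability p. Expected payoff against Route-1: 6p + (-6)(1−p) = 12p − 6; against Route-2: (-1)p + 6(1−p) = −7p + 6.
Setting these equal: 12p − 6 = −7p + 6 ⇒ 19p = 12 ⇒ p = 12/19, and the value is (12)·(12/19) − 6 = 30/19.
For the smuggler: with q = P(Route-1), equating Border's and Airport's payoffs gives 7q − 1 = −12q + 6 ⇒ q = 7/19.

12/19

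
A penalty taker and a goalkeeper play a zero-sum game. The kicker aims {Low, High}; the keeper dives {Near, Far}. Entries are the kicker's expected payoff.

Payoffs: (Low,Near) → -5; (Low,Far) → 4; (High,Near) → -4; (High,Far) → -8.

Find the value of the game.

Row minima: Low → -5, High → -8; maximin = -5.
Column maxima: Near → -4, Far → 4; minimax = -4.
-5 ≠ -4, so there is no saddle point; optimal play is mixed.
Let the kicker play Low with probability p. Expected payoff against Near: (-5)p + (-4)(1−p) = −p − 4; against Far: 4p + (-8)(1−p) = 12p − 8.
Setting these equal: −p − 4 = 12p − 8 ⇒ −13p = -4 ⇒ p = 4/13, and the value is (-1)·(4/13) − 4 = -56/13.
For the keeper: with q = P(Near), equating Low's and High's payoffs gives −9q + 4 = 4q − 8 ⇒ q = 12/13.

-56/13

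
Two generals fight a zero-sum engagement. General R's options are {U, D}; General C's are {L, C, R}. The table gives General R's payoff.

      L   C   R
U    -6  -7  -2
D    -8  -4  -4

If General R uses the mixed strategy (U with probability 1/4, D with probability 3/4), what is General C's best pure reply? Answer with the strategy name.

If General C plays L, General R's expected payoff is (1/4)·(-6) + (3/4)·(-8) = -15/2.
If General C plays C, General R's expected payoff is (1/4)·(-7) + (3/4)·(-4) = -19/4.
If General C plays R, General R's expected payoff is (1/4)·(-2) + (3/4)·(-4) = -7/2.
General C minimizes General R's payoff; the smallest is -15/2, so the best response is L.

L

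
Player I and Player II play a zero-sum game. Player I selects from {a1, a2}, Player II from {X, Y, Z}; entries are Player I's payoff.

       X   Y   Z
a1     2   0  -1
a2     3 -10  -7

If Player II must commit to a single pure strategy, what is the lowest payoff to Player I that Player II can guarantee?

-1

Column maxima: X → 3, Y → 0, Z → -1.
The smallest of these is -1.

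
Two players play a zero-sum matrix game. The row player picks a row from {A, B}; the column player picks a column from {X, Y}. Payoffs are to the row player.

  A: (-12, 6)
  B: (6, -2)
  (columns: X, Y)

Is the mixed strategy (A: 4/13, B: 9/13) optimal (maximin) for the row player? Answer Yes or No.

Against X this mix gives (4/13)·(-12) + (9/13)·6 = 6/13.
Against Y this mix gives (4/13)·6 + (9/13)·(-2) = 6/13.
All of the column player's active replies (X, Y) yield 6/13, and no column does worse for the row player. The mix makes the column player indifferent and guarantees 6/13, so it is optimal.

Yes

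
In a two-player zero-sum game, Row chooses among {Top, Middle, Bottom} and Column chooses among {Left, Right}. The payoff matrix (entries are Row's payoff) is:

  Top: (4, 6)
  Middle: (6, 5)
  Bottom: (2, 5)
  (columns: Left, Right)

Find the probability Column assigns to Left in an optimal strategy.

Row minima: Top → 4, Middle → 5, Bottom → 2; maximin = 5.
Column maxima: Left → 6, Right → 6; minimax = 6.
5 ≠ 6, so there is no saddle point; optimal play is mixed.
Bottom is strictly dominated by Top, so Row never plays it.
On the remaining 2×2 (Top, Middle vs Left, Right):
Let Row play Top with probability p. Expected payoff against Left: 4p + 6(1−p) = −2p + 6; against Right: 6p + 5(1−p) = p + 5.
Setting these equal: −2p + 6 = p + 5 ⇒ −3p = -1 ⇒ p = 1/3, and the value is (-2)·(1/3) + 6 = 16/3.
For Column: with q = P(Left), equating Top's and Middle's payoffs gives −2q + 6 = q + 5 ⇒ q = 1/3.

1/3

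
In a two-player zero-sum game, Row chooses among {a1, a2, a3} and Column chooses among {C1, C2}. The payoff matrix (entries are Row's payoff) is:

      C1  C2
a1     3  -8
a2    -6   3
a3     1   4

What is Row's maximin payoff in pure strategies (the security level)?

Row minima: a1 → -8, a2 → -6, a3 → 1.
The best of these is 1.

1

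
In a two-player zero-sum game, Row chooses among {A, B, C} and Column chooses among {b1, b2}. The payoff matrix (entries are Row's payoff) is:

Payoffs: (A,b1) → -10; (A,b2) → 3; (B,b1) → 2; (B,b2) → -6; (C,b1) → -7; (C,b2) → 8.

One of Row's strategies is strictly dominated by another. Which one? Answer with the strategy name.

A

C gives a strictly higher payoff than A against every column: -7 > -10, 8 > 3.
So A is strictly dominated and Row never plays it.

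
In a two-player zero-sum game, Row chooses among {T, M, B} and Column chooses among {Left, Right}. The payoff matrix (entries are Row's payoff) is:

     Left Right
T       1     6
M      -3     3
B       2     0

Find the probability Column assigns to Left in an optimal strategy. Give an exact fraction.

Row minima: T → 1, M → -3, B → 0; maximin = 1.
Column maxima: Left → 2, Right → 6; minimax = 2.
1 ≠ 2, so there is no saddle point; optimal play is mixed.
M is strictly dominated by T, so Row never plays it.
On the remaining 2×2 (T, B vs Left, Right):
Let Row play T with probability p. Expected payoff against Left: 1p + 2(1−p) = −p + 2; against Right: 6p + 0(1−p) = 6p.
Setting these equal: −p + 2 = 6p ⇒ −7p = -2 ⇒ p = 2/7, and the value is (-1)·(2/7) + 2 = 12/7.
For Column: with q = P(Left), equating T's and B's payoffs gives −5q + 6 = 2q ⇒ q = 6/7.

6/7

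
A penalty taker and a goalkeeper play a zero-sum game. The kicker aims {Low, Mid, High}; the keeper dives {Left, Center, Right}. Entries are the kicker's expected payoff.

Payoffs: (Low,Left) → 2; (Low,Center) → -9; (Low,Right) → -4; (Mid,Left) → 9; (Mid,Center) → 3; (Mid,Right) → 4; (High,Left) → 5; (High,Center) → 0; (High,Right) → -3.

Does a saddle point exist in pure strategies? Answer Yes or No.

Row minima: Low → -9, Mid → 3, High → -3; maximin = 3.
Column maxima: Left → 9, Center → 3, Right → 4; minimax = 3.
maximin = minimax = 3, so a saddle point exists.

Yes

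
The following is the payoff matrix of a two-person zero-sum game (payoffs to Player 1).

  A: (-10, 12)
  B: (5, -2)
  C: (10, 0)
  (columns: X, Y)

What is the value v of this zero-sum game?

15/4

Row minima: A → -10, B → -2, C → 0; maximin = 0.
Column maxima: X → 10, Y → 12; minimax = 10.
0 ≠ 10, so there is no saddle point; optimal play is mixed.
B is strictly dominated by C, so Player 1 never plays it.
On the remaining 2×2 (A, C vs X, Y):
Let Player 1 play A with probability p. Expected payoff against X: (-10)p + 10(1−p) = −20p + 10; against Y: 12p + 0(1−p) = 12p.
Setting these equal: −20p + 10 = 12p ⇒ −32p = -10 ⇒ p = 5/16, and the value is (-20)·(5/16) + 10 = 15/4.
For Player 2: with q = P(X), equating A's and C's payoffs gives −22q + 12 = 10q ⇒ q = 3/8.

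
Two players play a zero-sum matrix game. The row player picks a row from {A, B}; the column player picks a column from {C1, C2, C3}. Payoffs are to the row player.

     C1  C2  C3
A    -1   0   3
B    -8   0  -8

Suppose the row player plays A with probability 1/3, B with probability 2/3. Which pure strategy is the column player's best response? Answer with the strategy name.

C1

If the column player plays C1, the row player's expected payoff is (1/3)·(-1) + (2/3)·(-8) = -17/3.
If the column player plays C2, the row player's expected payoff is (1/3)·0 + (2/3)·0 = 0.
If the column player plays C3, the row player's expected payoff is (1/3)·3 + (2/3)·(-8) = -13/3.
The column player minimizes the row player's payoff; the smallest is -17/3, so the best response is C1.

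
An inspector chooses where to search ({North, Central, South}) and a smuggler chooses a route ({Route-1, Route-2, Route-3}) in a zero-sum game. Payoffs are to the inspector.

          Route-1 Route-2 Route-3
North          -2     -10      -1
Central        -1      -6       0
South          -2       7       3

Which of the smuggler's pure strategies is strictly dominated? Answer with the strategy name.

Route-1 holds the inspector's payoff strictly below Route-3 in every row: -2 < -1, -1 < 0, -2 < 3.
So Route-3 is strictly dominated for the smuggler.

Route-3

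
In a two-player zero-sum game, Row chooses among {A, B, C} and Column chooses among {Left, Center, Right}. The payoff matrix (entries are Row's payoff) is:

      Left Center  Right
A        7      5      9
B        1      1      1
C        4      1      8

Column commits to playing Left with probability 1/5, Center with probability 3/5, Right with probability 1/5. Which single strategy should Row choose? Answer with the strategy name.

Expected payoff of A: (1/5)·7 + (3/5)·5 + (1/5)·9 = 31/5.
Expected payoff of B: (1/5)·1 + (3/5)·1 + (1/5)·1 = 1.
Expected payoff of C: (1/5)·4 + (3/5)·1 + (1/5)·8 = 3.
The largest is 31/5, so Row's best response is A.

A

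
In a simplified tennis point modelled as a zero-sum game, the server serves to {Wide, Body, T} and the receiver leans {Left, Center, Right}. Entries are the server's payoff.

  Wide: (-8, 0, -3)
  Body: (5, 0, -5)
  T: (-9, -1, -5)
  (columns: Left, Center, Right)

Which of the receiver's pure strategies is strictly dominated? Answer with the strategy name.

Center

Right holds the server's payoff strictly below Center in every row: -3 < 0, -5 < 0, -5 < -1.
So Center is strictly dominated for the receiver.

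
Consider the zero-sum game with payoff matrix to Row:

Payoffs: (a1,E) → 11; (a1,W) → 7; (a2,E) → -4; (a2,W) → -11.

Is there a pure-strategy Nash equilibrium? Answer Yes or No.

Row minima: a1 → 7, a2 → -11; maximin = 7.
Column maxima: E → 11, W → 7; minimax = 7.
maximin = minimax = 7, so a saddle point exists.

Yes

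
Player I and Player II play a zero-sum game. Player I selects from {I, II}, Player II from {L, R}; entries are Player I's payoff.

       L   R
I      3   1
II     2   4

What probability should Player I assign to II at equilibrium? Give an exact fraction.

1/2

Row minima: I → 1, II → 2; maximin = 2.
Column maxima: L → 3, R → 4; minimax = 3.
2 ≠ 3, so there is no saddle point; optimal play is mixed.
Let Player I play I with probability p. Expected payoff against L: 3p + 2(1−p) = p + 2; against R: 1p + 4(1−p) = −3p + 4.
Setting these equal: p + 2 = −3p + 4 ⇒ 4p = 2 ⇒ p = 1/2, and the value is (1)·(1/2) + 2 = 5/2.
For Player II: with q = P(L), equating I's and II's payoffs gives 2q + 1 = −2q + 4 ⇒ q = 3/4.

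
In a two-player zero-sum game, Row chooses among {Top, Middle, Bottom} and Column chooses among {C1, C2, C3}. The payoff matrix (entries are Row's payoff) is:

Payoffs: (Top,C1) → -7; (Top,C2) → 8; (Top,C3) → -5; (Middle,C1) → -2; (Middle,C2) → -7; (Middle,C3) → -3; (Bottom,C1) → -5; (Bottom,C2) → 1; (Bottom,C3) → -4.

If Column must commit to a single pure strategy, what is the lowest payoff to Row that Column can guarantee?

-3

Column maxima: C1 → -2, C2 → 8, C3 → -3.
The smallest of these is -3.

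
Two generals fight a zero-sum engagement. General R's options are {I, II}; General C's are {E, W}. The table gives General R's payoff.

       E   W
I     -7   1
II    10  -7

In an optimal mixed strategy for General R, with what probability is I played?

17/25

Row minima: I → -7, II → -7; maximin = -7.
Column maxima: E → 10, W → 1; minimax = 1.
-7 ≠ 1, so there is no saddle point; optimal play is mixed.
Let General R play I with probability p. Expected payoff against E: (-7)p + 10(1−p) = −17p + 10; against W: 1p + (-7)(1−p) = 8p − 7.
Setting these equal: −17p + 10 = 8p − 7 ⇒ −25p = -17 ⇒ p = 17/25, and the value is (-17)·(17/25) + 10 = -39/25.
For General C: with q = P(E), equating I's and II's payoffs gives −8q + 1 = 17q − 7 ⇒ q = 8/25.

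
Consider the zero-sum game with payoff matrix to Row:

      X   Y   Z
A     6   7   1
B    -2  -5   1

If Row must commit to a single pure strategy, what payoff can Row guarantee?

1

Row minima: A → 1, B → -5.
The best of these is 1.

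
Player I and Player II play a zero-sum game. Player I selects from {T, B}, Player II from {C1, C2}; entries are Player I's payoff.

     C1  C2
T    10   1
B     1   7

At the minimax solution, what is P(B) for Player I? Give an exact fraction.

Row minima: T → 1, B → 1; maximin = 1.
Column maxima: C1 → 10, C2 → 7; minimax = 7.
1 ≠ 7, so there is no saddle point; optimal play is mixed.
Let Player I play T with probability p. Expected payoff against C1: 10p + 1(1−p) = 9p + 1; against C2: 1p + 7(1−p) = −6p + 7.
Setting these equal: 9p + 1 = −6p + 7 ⇒ 15p = 6 ⇒ p = 2/5, and the value is (9)·(2/5) + 1 = 23/5.
For Player II: with q = P(C1), equating T's and B's payoffs gives 9q + 1 = −6q + 7 ⇒ q = 2/5.

3/5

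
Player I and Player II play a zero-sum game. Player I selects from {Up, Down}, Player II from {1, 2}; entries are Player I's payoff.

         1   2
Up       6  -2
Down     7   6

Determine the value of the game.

Row minima: Up → -2, Down → 6; maximin = 6.
Column maxima: 1 → 7, 2 → 6; minimax = 6.
Since maximin = minimax = 6, there is a saddle point and the value is 6.

6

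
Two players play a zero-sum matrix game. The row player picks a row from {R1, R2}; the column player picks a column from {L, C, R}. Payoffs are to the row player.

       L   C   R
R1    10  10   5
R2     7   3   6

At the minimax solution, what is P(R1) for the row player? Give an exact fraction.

3/8

Row minima: R1 → 5, R2 → 3; maximin = 5.
Column maxima: L → 10, C → 10, R → 6; minimax = 6.
5 ≠ 6, so there is no saddle point; optimal play is mixed.
L is strictly dominated by R (it gives the row player strictly more in every row), so the column player never plays it.
On the remaining 2×2 (R1, R2 vs C, R):
Let the row player play R1 with probability p. Expected payoff against C: 10p + 3(1−p) = 7p + 3; against R: 5p + 6(1−p) = −p + 6.
Setting these equal: 7p + 3 = −p + 6 ⇒ 8p = 3 ⇒ p = 3/8, and the value is (7)·(3/8) + 3 = 45/8.
For the column player: with q = P(C), equating R1's and R2's payoffs gives 5q + 5 = −3q + 6 ⇒ q = 1/8.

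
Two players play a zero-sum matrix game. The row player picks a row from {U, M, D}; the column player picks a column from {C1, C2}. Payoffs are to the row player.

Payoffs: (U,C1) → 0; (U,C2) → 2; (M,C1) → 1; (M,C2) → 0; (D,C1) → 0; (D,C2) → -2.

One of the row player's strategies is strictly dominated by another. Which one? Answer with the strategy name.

D

M gives a strictly higher payoff than D against every column: 1 > 0, 0 > -2.
So D is strictly dominated and the row player never plays it.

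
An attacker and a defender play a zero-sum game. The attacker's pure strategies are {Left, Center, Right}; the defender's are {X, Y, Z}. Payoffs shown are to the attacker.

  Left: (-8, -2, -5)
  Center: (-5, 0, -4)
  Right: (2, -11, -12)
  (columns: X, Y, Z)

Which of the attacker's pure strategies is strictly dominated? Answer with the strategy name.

Center gives a strictly higher payoff than Left against every column: -5 > -8, 0 > -2, -4 > -5.
So Left is strictly dominated and the attacker never plays it.

Left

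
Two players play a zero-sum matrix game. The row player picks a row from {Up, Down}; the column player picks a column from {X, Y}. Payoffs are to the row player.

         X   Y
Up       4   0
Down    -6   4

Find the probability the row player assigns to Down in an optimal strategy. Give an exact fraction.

2/7

Row minima: Up → 0, Down → -6; maximin = 0.
Column maxima: X → 4, Y → 4; minimax = 4.
0 ≠ 4, so there is no saddle point; optimal play is mixed.
Let the row player play Up with probability p. Expected payoff against X: 4p + (-6)(1−p) = 10p − 6; against Y: 0p + 4(1−p) = −4p + 4.
Setting these equal: 10p − 6 = −4p + 4 ⇒ 14p = 10 ⇒ p = 5/7, and the value is (10)·(5/7) − 6 = 8/7.
For the column player: with q = P(X), equating Up's and Down's payoffs gives 4q = −10q + 4 ⇒ q = 2/7.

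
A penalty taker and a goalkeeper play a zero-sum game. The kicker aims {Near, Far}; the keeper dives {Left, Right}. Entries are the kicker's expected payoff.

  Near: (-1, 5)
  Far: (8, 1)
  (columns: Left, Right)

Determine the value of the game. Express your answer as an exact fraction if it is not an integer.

Row minima: Near → -1, Far → 1; maximin = 1.
Column maxima: Left → 8, Right → 5; minimax = 5.
1 ≠ 5, so there is no saddle point; optimal play is mixed.
Let the kicker play Near with probability p. Expected payoff against Left: (-1)p + 8(1−p) = −9p + 8; against Right: 5p + 1(1−p) = 4p + 1.
Setting these equal: −9p + 8 = 4p + 1 ⇒ −13p = -7 ⇒ p = 7/13, and the value is (-9)·(7/13) + 8 = 41/13.
For the keeper: with q = P(Left), equating Near's and Far's payoffs gives −6q + 5 = 7q + 1 ⇒ q = 4/13.

41/13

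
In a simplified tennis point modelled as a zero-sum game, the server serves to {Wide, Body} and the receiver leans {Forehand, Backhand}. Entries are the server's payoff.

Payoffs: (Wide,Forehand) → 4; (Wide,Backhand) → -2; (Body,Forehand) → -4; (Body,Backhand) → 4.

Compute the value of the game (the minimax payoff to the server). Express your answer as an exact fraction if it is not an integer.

Row minima: Wide → -2, Body → -4; maximin = -2.
Column maxima: Forehand → 4, Backhand → 4; minimax = 4.
-2 ≠ 4, so there is no saddle point; optimal play is mixed.
Let the server play Wide with probability p. Expected payoff against Forehand: 4p + (-4)(1−p) = 8p − 4; against Backhand: (-2)p + 4(1−p) = −6p + 4.
Setting these equal: 8p − 4 = −6p + 4 ⇒ 14p = 8 ⇒ p = 4/7, and the value is (8)·(4/7) − 4 = 4/7.
For the receiver: with q = P(Forehand), equating Wide's and Body's payoffs gives 6q − 2 = −8q + 4 ⇒ q = 3/7.

4/7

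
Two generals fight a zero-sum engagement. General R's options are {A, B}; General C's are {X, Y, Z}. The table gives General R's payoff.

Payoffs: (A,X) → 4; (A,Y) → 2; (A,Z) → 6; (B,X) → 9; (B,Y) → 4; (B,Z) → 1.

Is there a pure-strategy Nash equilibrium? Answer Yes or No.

Row minima: A → 2, B → 1; maximin = 2.
Column maxima: X → 9, Y → 4, Z → 6; minimax = 4.
2 ≠ 4, so no pure-strategy equilibrium exists.

No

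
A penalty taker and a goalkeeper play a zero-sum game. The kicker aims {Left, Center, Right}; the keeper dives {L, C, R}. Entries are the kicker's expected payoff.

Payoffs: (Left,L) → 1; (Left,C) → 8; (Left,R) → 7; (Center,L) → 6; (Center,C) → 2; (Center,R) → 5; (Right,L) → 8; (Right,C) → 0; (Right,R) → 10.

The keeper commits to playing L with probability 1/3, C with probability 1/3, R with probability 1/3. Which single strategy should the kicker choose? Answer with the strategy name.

Expected payoff of Left: (1/3)·1 + (1/3)·8 + (1/3)·7 = 16/3.
Expected payoff of Center: (1/3)·6 + (1/3)·2 + (1/3)·5 = 13/3.
Expected payoff of Right: (1/3)·8 + (1/3)·0 + (1/3)·10 = 6.
The largest is 6, so the kicker's best response is Right.

Right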